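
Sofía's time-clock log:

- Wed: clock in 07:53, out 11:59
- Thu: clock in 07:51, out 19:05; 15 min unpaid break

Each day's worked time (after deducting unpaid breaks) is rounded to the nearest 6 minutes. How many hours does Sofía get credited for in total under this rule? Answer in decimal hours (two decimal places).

Wed: 07:53–11:59 = 4 h 6 min → rounds to 4 h 6 min
Thu: 07:51–19:05 = 11 h 14 min − 15 min = 10 h 59 min → rounds to 11 h 0 min
Total credited: 15 h 6 min.

15.10 hours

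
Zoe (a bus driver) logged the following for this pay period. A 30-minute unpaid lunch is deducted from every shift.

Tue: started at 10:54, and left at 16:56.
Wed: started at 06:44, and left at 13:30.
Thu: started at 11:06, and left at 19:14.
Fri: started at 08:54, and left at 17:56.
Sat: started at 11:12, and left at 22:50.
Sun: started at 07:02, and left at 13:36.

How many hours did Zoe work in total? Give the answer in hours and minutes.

45 h 10 min

Tue: 10:54–16:56 = 6 h 2 min; less 30 min break → 5 h 32 min
Wed: 06:44–13:30 = 6 h 46 min; less 30 min break → 6 h 16 min
Thu: 11:06–19:14 = 8 h 8 min; less 30 min break → 7 h 38 min
Fri: 08:54–17:56 = 9 h 2 min; less 30 min break → 8 h 32 min
Sat: 11:12–22:50 = 11 h 38 min; less 30 min break → 11 h 8 min
Sun: 07:02–13:36 = 6 h 34 min; less 30 min break → 6 h 4 min
Total: 5 h 32 min + 6 h 16 min + 7 h 38 min + 8 h 32 min + 11 h 8 min + 6 h 4 min = 45 h 10 min.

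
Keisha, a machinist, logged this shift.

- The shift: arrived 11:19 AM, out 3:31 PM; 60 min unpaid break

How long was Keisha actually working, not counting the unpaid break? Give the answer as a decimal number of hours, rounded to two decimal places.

The shift: 11:19 AM–3:31 PM = 4 h 12 min; less 60 min break → 3 h 12 min

3.20 hours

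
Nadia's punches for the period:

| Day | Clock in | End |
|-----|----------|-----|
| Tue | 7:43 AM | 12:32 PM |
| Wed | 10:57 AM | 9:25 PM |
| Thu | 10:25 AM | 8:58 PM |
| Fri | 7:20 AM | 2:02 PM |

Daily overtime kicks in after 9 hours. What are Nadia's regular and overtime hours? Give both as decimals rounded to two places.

Regular 29.52 hours, overtime 3.02 hours

Tue: 7:43 AM–12:32 PM = 4 h 49 min
Wed: 10:57 AM–9:25 PM = 10 h 28 min
Thu: 10:25 AM–8:58 PM = 10 h 33 min
Fri: 7:20 AM–2:02 PM = 6 h 42 min
Tue reg 4 h 49 min / OT 0 h 0 min; Wed reg 9 h 0 min / OT 1 h 28 min; Thu reg 9 h 0 min / OT 1 h 33 min; Fri reg 6 h 42 min / OT 0 h 0 min.
Totals: regular 29 h 31 min, overtime 3 h 1 min.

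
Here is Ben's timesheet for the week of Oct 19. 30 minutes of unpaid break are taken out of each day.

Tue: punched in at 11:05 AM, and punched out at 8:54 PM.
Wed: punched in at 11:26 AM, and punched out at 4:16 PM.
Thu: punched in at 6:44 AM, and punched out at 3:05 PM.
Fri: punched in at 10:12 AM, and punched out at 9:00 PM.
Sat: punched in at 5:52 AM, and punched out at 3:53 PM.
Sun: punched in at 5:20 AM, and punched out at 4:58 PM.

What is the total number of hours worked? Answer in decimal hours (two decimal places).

Tue: 11:05 AM–8:54 PM = 9 h 49 min; less 30 min break → 9 h 19 min
Wed: 11:26 AM–4:16 PM = 4 h 50 min; less 30 min break → 4 h 20 min
Thu: 6:44 AM–3:05 PM = 8 h 21 min; less 30 min break → 7 h 51 min
Fri: 10:12 AM–9:00 PM = 10 h 48 min; less 30 min break → 10 h 18 min
Sat: 5:52 AM–3:53 PM = 10 h 1 min; less 30 min break → 9 h 31 min
Sun: 5:20 AM–4:58 PM = 11 h 38 min; less 30 min break → 11 h 8 min
Total: 9 h 19 min + 4 h 20 min + 7 h 51 min + 10 h 18 min + 9 h 31 min + 11 h 8 min = 52 h 27 min.

52.45 hours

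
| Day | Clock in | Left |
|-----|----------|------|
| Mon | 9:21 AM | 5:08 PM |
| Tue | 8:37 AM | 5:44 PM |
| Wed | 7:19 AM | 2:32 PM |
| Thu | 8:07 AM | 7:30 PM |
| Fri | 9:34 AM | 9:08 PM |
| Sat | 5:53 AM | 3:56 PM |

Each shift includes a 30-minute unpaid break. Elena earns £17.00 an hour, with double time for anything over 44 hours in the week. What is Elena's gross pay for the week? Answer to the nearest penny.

Mon: 9:21 AM–5:08 PM = 7 h 47 min; less 30 min break → 7 h 17 min
Tue: 8:37 AM–5:44 PM = 9 h 7 min; less 30 min break → 8 h 37 min
Wed: 7:19 AM–2:32 PM = 7 h 13 min; less 30 min break → 6 h 43 min
Thu: 8:07 AM–7:30 PM = 11 h 23 min; less 30 min break → 10 h 53 min
Fri: 9:34 AM–9:08 PM = 11 h 34 min; less 30 min break → 11 h 4 min
Sat: 5:53 AM–3:56 PM = 10 h 3 min; less 30 min break → 9 h 33 min
Total worked: 54 h 7 min = 3247 min.
Regular 44 h 0 min = 2640 min at £17.00/h; overtime 10 h 7 min = 607 min at £34.00/h.
Pay = (2640 × £17.00 + 607 × £34.00) ÷ 60 = £1091.97.

£1091.97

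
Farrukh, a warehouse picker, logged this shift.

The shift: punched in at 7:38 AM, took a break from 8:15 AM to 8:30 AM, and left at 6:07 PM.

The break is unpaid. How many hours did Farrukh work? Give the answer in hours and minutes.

10 h 14 min

The shift: 7:38 AM–6:07 PM = 10 h 29 min; less 15 min break → 10 h 14 min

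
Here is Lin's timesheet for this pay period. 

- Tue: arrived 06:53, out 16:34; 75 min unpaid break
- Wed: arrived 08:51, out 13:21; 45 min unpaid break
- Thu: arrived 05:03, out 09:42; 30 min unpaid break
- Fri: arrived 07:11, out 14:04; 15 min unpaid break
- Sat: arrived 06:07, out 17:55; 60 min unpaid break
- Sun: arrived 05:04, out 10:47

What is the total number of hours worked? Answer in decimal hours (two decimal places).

39.48 hours

Tue: 06:53–16:34 = 9 h 41 min; less 75 min break → 8 h 26 min
Wed: 08:51–13:21 = 4 h 30 min; less 45 min break → 3 h 45 min
Thu: 05:03–09:42 = 4 h 39 min; less 30 min break → 4 h 9 min
Fri: 07:11–14:04 = 6 h 53 min; less 15 min break → 6 h 38 min
Sat: 06:07–17:55 = 11 h 48 min; less 60 min break → 10 h 48 min
Sun: 05:04–10:47 = 5 h 43 min
Total: 8 h 26 min + 3 h 45 min + 4 h 9 min + 6 h 38 min + 10 h 48 min + 5 h 43 min = 39 h 29 min.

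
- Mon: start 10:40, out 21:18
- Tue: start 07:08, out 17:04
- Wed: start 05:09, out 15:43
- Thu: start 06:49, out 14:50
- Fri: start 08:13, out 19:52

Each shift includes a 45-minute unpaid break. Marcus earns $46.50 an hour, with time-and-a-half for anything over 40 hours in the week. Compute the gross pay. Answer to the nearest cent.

Mon: 10:40–21:18 = 10 h 38 min; less 45 min break → 9 h 53 min
Tue: 07:08–17:04 = 9 h 56 min; less 45 min break → 9 h 11 min
Wed: 05:09–15:43 = 10 h 34 min; less 45 min break → 9 h 49 min
Thu: 06:49–14:50 = 8 h 1 min; less 45 min break → 7 h 16 min
Fri: 08:13–19:52 = 11 h 39 min; less 45 min break → 10 h 54 min
Total worked: 47 h 3 min = 2823 min.
Regular 40 h 0 min = 2400 min at $46.50/h; overtime 7 h 3 min = 423 min at $69.75/h.
Pay = (2400 × $46.50 + 423 × $69.75) ÷ 60 = $2351.74.

$2351.74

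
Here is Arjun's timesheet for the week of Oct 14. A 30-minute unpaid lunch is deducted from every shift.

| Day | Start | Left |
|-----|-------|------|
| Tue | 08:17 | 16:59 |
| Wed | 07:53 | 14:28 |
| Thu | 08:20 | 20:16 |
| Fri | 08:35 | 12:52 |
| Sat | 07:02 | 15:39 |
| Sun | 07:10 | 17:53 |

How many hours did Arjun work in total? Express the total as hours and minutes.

47 h 50 min

Tue: 08:17–16:59 = 8 h 42 min; less 30 min break → 8 h 12 min
Wed: 07:53–14:28 = 6 h 35 min; less 30 min break → 6 h 5 min
Thu: 08:20–20:16 = 11 h 56 min; less 30 min break → 11 h 26 min
Fri: 08:35–12:52 = 4 h 17 min; less 30 min break → 3 h 47 min
Sat: 07:02–15:39 = 8 h 37 min; less 30 min break → 8 h 7 min
Sun: 07:10–17:53 = 10 h 43 min; less 30 min break → 10 h 13 min
Total: 8 h 12 min + 6 h 5 min + 11 h 26 min + 3 h 47 min + 8 h 7 min + 10 h 13 min = 47 h 50 min.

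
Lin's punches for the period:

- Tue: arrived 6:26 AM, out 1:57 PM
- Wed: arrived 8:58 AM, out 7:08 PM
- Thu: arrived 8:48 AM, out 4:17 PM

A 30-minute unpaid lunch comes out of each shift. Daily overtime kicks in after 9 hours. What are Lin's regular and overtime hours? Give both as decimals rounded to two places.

Tue: 6:26 AM–1:57 PM = 7 h 31 min; less 30 min break → 7 h 1 min
Wed: 8:58 AM–7:08 PM = 10 h 10 min; less 30 min break → 9 h 40 min
Thu: 8:48 AM–4:17 PM = 7 h 29 min; less 30 min break → 6 h 59 min
Tue reg 7 h 1 min / OT 0 h 0 min; Wed reg 9 h 0 min / OT 0 h 40 min; Thu reg 6 h 59 min / OT 0 h 0 min.
Totals: regular 23 h 0 min, overtime 0 h 40 min.

Regular 23.00 hours, overtime 0.67 hours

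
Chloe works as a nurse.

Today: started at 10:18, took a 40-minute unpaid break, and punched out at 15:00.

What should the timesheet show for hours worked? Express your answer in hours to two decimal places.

Today: 10:18–15:00 = 4 h 42 min; less 40 min break → 4 h 2 min

4.03 hours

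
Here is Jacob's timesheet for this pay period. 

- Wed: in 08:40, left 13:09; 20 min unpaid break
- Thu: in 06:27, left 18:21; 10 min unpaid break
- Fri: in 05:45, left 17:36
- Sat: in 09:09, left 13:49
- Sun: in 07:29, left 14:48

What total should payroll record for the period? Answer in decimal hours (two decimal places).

Wed: 08:40–13:09 = 4 h 29 min; less 20 min break → 4 h 9 min
Thu: 06:27–18:21 = 11 h 54 min; less 10 min break → 11 h 44 min
Fri: 05:45–17:36 = 11 h 51 min
Sat: 09:09–13:49 = 4 h 40 min
Sun: 07:29–14:48 = 7 h 19 min
Total: 4 h 9 min + 11 h 44 min + 11 h 51 min + 4 h 40 min + 7 h 19 min = 39 h 43 min.

39.72 hours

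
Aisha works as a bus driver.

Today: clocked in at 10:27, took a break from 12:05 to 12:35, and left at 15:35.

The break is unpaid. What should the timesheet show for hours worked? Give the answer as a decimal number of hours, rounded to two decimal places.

4.63 hours

Today: 10:27–15:35 = 5 h 8 min; less 30 min break → 4 h 38 min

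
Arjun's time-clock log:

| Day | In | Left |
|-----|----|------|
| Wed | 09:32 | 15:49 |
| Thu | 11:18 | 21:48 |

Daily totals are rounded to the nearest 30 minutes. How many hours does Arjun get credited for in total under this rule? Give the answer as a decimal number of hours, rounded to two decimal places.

17.00 hours

Wed: 09:32–15:49 = 6 h 17 min → rounds to 6 h 30 min
Thu: 11:18–21:48 = 10 h 30 min → rounds to 10 h 30 min
Total credited: 17 h 0 min.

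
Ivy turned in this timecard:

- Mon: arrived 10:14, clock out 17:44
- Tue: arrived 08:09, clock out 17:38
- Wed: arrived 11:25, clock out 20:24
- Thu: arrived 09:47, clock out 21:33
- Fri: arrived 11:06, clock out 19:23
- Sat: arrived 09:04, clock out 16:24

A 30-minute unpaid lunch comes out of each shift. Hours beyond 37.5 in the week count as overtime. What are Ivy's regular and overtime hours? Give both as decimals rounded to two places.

Mon: 10:14–17:44 = 7 h 30 min; less 30 min break → 7 h 0 min
Tue: 08:09–17:38 = 9 h 29 min; less 30 min break → 8 h 59 min
Wed: 11:25–20:24 = 8 h 59 min; less 30 min break → 8 h 29 min
Thu: 09:47–21:33 = 11 h 46 min; less 30 min break → 11 h 16 min
Fri: 11:06–19:23 = 8 h 17 min; less 30 min break → 7 h 47 min
Sat: 09:04–16:24 = 7 h 20 min; less 30 min break → 6 h 50 min
Total worked: 50 h 21 min = 50.35 h.
Threshold 37.5 h → overtime 12 h 51 min, regular 37 h 30 min.

Regular 37.50 hours, overtime 12.85 hours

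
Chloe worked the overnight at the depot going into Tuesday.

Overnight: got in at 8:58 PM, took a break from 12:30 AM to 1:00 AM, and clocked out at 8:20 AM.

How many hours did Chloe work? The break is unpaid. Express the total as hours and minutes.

Overnight: 8:58 PM → midnight = 3 h 2 min; midnight → 8:20 AM = 8 h 20 min; span 11 h 22 min; less 30 min break → 10 h 52 min

10 h 52 min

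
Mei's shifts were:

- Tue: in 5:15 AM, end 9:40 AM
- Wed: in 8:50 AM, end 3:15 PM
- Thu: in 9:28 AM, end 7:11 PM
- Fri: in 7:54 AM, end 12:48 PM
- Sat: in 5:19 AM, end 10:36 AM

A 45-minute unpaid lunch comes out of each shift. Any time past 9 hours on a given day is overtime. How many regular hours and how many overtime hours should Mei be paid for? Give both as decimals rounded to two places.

Regular 26.98 hours, overtime 0.00 hours

Tue: 5:15 AM–9:40 AM = 4 h 25 min; less 45 min break → 3 h 40 min
Wed: 8:50 AM–3:15 PM = 6 h 25 min; less 45 min break → 5 h 40 min
Thu: 9:28 AM–7:11 PM = 9 h 43 min; less 45 min break → 8 h 58 min
Fri: 7:54 AM–12:48 PM = 4 h 54 min; less 45 min break → 4 h 9 min
Sat: 5:19 AM–10:36 AM = 5 h 17 min; less 45 min break → 4 h 32 min
Tue reg 3 h 40 min / OT 0 h 0 min; Wed reg 5 h 40 min / OT 0 h 0 min; Thu reg 8 h 58 min / OT 0 h 0 min; Fri reg 4 h 9 min / OT 0 h 0 min; Sat reg 4 h 32 min / OT 0 h 0 min.
Totals: regular 26 h 59 min, overtime 0 h 0 min.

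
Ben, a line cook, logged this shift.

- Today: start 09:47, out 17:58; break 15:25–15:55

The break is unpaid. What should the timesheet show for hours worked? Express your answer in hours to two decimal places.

7.68 hours

Today: 09:47–17:58 = 8 h 11 min; less 30 min break → 7 h 41 min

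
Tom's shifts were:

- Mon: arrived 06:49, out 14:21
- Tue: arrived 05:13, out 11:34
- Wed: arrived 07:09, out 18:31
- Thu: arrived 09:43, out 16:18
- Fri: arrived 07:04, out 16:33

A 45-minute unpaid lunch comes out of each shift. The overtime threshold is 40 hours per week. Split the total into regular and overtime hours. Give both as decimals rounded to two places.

Mon: 06:49–14:21 = 7 h 32 min; less 45 min break → 6 h 47 min
Tue: 05:13–11:34 = 6 h 21 min; less 45 min break → 5 h 36 min
Wed: 07:09–18:31 = 11 h 22 min; less 45 min break → 10 h 37 min
Thu: 09:43–16:18 = 6 h 35 min; less 45 min break → 5 h 50 min
Fri: 07:04–16:33 = 9 h 29 min; less 45 min break → 8 h 44 min
Total worked: 37 h 34 min = 37.57 h.
Threshold 40 h → overtime 0 h 0 min, regular 37 h 34 min.

Regular 37.57 hours, overtime 0.00 hours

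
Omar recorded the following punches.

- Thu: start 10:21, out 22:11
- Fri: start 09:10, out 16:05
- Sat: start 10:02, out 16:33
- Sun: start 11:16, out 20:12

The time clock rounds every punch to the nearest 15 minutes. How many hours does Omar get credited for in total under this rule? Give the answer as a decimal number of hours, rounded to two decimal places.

Thu: in 10:21→10:15, out 22:11→22:15; 12 h 0 min
Fri: in 09:10→09:15, out 16:05→16:00; 6 h 45 min
Sat: in 10:02→10:00, out 16:33→16:30; 6 h 30 min
Sun: in 11:16→11:15, out 20:12→20:15; 9 h 0 min
Total credited: 34 h 15 min.

34.25 hours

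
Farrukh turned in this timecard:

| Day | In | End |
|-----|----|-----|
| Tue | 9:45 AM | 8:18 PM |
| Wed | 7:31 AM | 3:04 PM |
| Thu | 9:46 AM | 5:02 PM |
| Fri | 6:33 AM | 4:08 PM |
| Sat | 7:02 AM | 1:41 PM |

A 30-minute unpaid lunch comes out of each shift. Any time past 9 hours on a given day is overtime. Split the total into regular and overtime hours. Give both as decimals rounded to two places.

Tue: 9:45 AM–8:18 PM = 10 h 33 min; less 30 min break → 10 h 3 min
Wed: 7:31 AM–3:04 PM = 7 h 33 min; less 30 min break → 7 h 3 min
Thu: 9:46 AM–5:02 PM = 7 h 16 min; less 30 min break → 6 h 46 min
Fri: 6:33 AM–4:08 PM = 9 h 35 min; less 30 min break → 9 h 5 min
Sat: 7:02 AM–1:41 PM = 6 h 39 min; less 30 min break → 6 h 9 min
Tue reg 9 h 0 min / OT 1 h 3 min; Wed reg 7 h 3 min / OT 0 h 0 min; Thu reg 6 h 46 min / OT 0 h 0 min; Fri reg 9 h 0 min / OT 0 h 5 min; Sat reg 6 h 9 min / OT 0 h 0 min.
Totals: regular 37 h 58 min, overtime 1 h 8 min.

Regular 37.97 hours, overtime 1.13 hours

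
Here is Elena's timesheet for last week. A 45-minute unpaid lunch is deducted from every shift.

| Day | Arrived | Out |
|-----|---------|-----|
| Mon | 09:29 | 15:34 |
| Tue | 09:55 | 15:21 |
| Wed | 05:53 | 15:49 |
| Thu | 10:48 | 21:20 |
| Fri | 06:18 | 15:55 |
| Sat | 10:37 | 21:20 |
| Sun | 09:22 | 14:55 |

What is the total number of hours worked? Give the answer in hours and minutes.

Mon: 09:29–15:34 = 6 h 5 min; less 45 min break → 5 h 20 min
Tue: 09:55–15:21 = 5 h 26 min; less 45 min break → 4 h 41 min
Wed: 05:53–15:49 = 9 h 56 min; less 45 min break → 9 h 11 min
Thu: 10:48–21:20 = 10 h 32 min; less 45 min break → 9 h 47 min
Fri: 06:18–15:55 = 9 h 37 min; less 45 min break → 8 h 52 min
Sat: 10:37–21:20 = 10 h 43 min; less 45 min break → 9 h 58 min
Sun: 09:22–14:55 = 5 h 33 min; less 45 min break → 4 h 48 min
Total: 5 h 20 min + 4 h 41 min + 9 h 11 min + 9 h 47 min + 8 h 52 min + 9 h 58 min + 4 h 48 min = 52 h 37 min.

52 h 37 min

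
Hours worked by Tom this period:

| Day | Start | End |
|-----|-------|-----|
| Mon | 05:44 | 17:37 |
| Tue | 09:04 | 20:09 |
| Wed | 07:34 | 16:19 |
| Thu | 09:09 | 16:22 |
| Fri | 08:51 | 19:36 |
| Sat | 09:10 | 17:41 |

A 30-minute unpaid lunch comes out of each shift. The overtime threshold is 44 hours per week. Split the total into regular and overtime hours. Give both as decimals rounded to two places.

Mon: 05:44–17:37 = 11 h 53 min; less 30 min break → 11 h 23 min
Tue: 09:04–20:09 = 11 h 5 min; less 30 min break → 10 h 35 min
Wed: 07:34–16:19 = 8 h 45 min; less 30 min break → 8 h 15 min
Thu: 09:09–16:22 = 7 h 13 min; less 30 min break → 6 h 43 min
Fri: 08:51–19:36 = 10 h 45 min; less 30 min break → 10 h 15 min
Sat: 09:10–17:41 = 8 h 31 min; less 30 min break → 8 h 1 min
Total worked: 55 h 12 min = 55.20 h.
Threshold 44 h → overtime 11 h 12 min, regular 44 h 0 min.

Regular 44.00 hours, overtime 11.20 hours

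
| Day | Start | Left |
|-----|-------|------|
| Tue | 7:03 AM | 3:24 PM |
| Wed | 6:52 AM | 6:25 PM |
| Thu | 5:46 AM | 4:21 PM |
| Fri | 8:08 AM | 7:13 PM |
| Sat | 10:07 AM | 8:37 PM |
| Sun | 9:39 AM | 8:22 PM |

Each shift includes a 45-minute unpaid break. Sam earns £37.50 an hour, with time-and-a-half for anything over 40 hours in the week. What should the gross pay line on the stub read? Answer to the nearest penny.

£2528.44

Tue: 7:03 AM–3:24 PM = 8 h 21 min; less 45 min break → 7 h 36 min
Wed: 6:52 AM–6:25 PM = 11 h 33 min; less 45 min break → 10 h 48 min
Thu: 5:46 AM–4:21 PM = 10 h 35 min; less 45 min break → 9 h 50 min
Fri: 8:08 AM–7:13 PM = 11 h 5 min; less 45 min break → 10 h 20 min
Sat: 10:07 AM–8:37 PM = 10 h 30 min; less 45 min break → 9 h 45 min
Sun: 9:39 AM–8:22 PM = 10 h 43 min; less 45 min break → 9 h 58 min
Total worked: 58 h 17 min = 3497 min.
Regular 40 h 0 min = 2400 min at £37.50/h; overtime 18 h 17 min = 1097 min at £56.25/h.
Pay = (2400 × £37.50 + 1097 × £56.25) ÷ 60 = £2528.44.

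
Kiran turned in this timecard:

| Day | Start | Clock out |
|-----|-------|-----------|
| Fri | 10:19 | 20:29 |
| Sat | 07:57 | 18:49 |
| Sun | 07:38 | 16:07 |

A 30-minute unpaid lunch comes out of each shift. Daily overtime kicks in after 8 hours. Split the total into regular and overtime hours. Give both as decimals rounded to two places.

Regular 23.98 hours, overtime 4.03 hours

Fri: 10:19–20:29 = 10 h 10 min; less 30 min break → 9 h 40 min
Sat: 07:57–18:49 = 10 h 52 min; less 30 min break → 10 h 22 min
Sun: 07:38–16:07 = 8 h 29 min; less 30 min break → 7 h 59 min
Fri reg 8 h 0 min / OT 1 h 40 min; Sat reg 8 h 0 min / OT 2 h 22 min; Sun reg 7 h 59 min / OT 0 h 0 min.
Totals: regular 23 h 59 min, overtime 4 h 2 min.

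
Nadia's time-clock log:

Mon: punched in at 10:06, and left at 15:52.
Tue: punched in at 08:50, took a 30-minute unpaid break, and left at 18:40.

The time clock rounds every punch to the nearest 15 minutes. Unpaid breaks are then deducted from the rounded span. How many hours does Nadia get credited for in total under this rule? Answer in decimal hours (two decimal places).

Mon: in 10:06→10:00, out 15:52→15:45; 5 h 45 min
Tue: in 08:50→08:45, out 18:40→18:45; 10 h 0 min − 30 min = 9 h 30 min
Total credited: 15 h 15 min.

15.25 hours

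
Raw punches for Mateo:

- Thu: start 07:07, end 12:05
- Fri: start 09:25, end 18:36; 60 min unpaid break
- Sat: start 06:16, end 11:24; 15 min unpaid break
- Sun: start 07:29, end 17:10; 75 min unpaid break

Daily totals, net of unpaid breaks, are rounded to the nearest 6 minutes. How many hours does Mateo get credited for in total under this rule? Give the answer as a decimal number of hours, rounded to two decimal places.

Thu: 07:07–12:05 = 4 h 58 min → rounds to 5 h 0 min
Fri: 09:25–18:36 = 9 h 11 min − 60 min = 8 h 11 min → rounds to 8 h 12 min
Sat: 06:16–11:24 = 5 h 8 min − 15 min = 4 h 53 min → rounds to 4 h 54 min
Sun: 07:29–17:10 = 9 h 41 min − 75 min = 8 h 26 min → rounds to 8 h 24 min
Total credited: 26 h 30 min.

26.50 hours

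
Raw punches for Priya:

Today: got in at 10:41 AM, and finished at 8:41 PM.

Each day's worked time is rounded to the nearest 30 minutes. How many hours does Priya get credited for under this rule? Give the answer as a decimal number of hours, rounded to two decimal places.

10.00 hours

Today: 10:41 AM–8:41 PM = 10 h 0 min → rounds to 10 h 0 min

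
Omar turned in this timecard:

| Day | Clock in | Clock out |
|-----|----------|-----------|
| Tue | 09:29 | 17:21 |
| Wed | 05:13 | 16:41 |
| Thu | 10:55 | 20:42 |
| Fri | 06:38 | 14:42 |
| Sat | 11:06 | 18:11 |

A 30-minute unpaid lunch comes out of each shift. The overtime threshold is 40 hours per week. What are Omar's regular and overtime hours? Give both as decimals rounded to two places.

Regular 40.00 hours, overtime 1.77 hours

Tue: 09:29–17:21 = 7 h 52 min; less 30 min break → 7 h 22 min
Wed: 05:13–16:41 = 11 h 28 min; less 30 min break → 10 h 58 min
Thu: 10:55–20:42 = 9 h 47 min; less 30 min break → 9 h 17 min
Fri: 06:38–14:42 = 8 h 4 min; less 30 min break → 7 h 34 min
Sat: 11:06–18:11 = 7 h 5 min; less 30 min break → 6 h 35 min
Total worked: 41 h 46 min = 41.77 h.
Threshold 40 h → overtime 1 h 46 min, regular 40 h 0 min.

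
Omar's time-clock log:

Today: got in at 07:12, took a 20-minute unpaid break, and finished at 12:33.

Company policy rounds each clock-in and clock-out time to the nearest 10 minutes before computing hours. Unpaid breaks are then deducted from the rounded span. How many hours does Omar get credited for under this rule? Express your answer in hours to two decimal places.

Today: in 07:12→07:10, out 12:33→12:30; 5 h 20 min − 20 min = 5 h 0 min

5.00 hours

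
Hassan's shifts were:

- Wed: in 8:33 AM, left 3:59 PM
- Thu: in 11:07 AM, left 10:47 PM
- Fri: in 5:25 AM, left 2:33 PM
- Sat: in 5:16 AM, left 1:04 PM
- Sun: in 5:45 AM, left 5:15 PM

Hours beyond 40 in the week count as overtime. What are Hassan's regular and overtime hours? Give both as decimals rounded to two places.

Regular 40.00 hours, overtime 7.53 hours

Wed: 8:33 AM–3:59 PM = 7 h 26 min
Thu: 11:07 AM–10:47 PM = 11 h 40 min
Fri: 5:25 AM–2:33 PM = 9 h 8 min
Sat: 5:16 AM–1:04 PM = 7 h 48 min
Sun: 5:45 AM–5:15 PM = 11 h 30 min
Total worked: 47 h 32 min = 47.53 h.
Threshold 40 h → overtime 7 h 32 min, regular 40 h 0 min.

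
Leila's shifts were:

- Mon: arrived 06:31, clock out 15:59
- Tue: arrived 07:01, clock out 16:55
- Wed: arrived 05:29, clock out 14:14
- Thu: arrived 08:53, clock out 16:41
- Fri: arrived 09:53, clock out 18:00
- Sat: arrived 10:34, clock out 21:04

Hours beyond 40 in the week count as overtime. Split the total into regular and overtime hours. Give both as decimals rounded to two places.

Mon: 06:31–15:59 = 9 h 28 min
Tue: 07:01–16:55 = 9 h 54 min
Wed: 05:29–14:14 = 8 h 45 min
Thu: 08:53–16:41 = 7 h 48 min
Fri: 09:53–18:00 = 8 h 7 min
Sat: 10:34–21:04 = 10 h 30 min
Total worked: 54 h 32 min = 54.53 h.
Threshold 40 h → overtime 14 h 32 min, regular 40 h 0 min.

Regular 40.00 hours, overtime 14.53 hours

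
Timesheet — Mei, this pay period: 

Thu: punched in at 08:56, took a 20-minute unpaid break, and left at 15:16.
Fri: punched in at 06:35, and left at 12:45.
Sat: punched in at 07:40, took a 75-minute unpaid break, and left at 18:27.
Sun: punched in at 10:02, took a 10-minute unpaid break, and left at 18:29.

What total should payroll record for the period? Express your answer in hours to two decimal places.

29.98 hours

Thu: 08:56–15:16 = 6 h 20 min; less 20 min break → 6 h 0 min
Fri: 06:35–12:45 = 6 h 10 min
Sat: 07:40–18:27 = 10 h 47 min; less 75 min break → 9 h 32 min
Sun: 10:02–18:29 = 8 h 27 min; less 10 min break → 8 h 17 min
Total: 6 h 0 min + 6 h 10 min + 9 h 32 min + 8 h 17 min = 29 h 59 min.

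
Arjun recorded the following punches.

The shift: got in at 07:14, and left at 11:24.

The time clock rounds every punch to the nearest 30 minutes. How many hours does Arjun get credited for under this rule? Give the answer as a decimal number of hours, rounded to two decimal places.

4.50 hours

The shift: in 07:14→07:00, out 11:24→11:30; 4 h 30 min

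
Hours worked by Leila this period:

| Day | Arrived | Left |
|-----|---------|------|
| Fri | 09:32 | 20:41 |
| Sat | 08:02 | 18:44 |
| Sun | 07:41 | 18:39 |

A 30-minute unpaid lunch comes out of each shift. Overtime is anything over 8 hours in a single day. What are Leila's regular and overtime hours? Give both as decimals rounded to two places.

Regular 24.00 hours, overtime 7.32 hours

Fri: 09:32–20:41 = 11 h 9 min; less 30 min break → 10 h 39 min
Sat: 08:02–18:44 = 10 h 42 min; less 30 min break → 10 h 12 min
Sun: 07:41–18:39 = 10 h 58 min; less 30 min break → 10 h 28 min
Fri reg 8 h 0 min / OT 2 h 39 min; Sat reg 8 h 0 min / OT 2 h 12 min; Sun reg 8 h 0 min / OT 2 h 28 min.
Totals: regular 24 h 0 min, overtime 7 h 19 min.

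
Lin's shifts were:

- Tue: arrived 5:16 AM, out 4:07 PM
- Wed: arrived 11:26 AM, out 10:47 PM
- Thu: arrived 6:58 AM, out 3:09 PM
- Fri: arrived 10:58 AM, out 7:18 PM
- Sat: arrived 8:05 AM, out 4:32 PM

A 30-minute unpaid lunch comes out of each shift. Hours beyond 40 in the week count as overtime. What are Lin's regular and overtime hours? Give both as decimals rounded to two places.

Regular 40.00 hours, overtime 4.67 hours

Tue: 5:16 AM–4:07 PM = 10 h 51 min; less 30 min break → 10 h 21 min
Wed: 11:26 AM–10:47 PM = 11 h 21 min; less 30 min break → 10 h 51 min
Thu: 6:58 AM–3:09 PM = 8 h 11 min; less 30 min break → 7 h 41 min
Fri: 10:58 AM–7:18 PM = 8 h 20 min; less 30 min break → 7 h 50 min
Sat: 8:05 AM–4:32 PM = 8 h 27 min; less 30 min break → 7 h 57 min
Total worked: 44 h 40 min = 44.67 h.
Threshold 40 h → overtime 4 h 40 min, regular 40 h 0 min.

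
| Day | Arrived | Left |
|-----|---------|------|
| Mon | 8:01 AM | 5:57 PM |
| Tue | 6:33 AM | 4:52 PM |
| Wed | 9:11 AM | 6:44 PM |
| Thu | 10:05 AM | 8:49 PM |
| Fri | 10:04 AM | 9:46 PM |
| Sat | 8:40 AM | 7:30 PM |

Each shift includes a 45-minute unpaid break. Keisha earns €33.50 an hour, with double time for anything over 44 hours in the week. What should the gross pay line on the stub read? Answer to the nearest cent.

Mon: 8:01 AM–5:57 PM = 9 h 56 min; less 45 min break → 9 h 11 min
Tue: 6:33 AM–4:52 PM = 10 h 19 min; less 45 min break → 9 h 34 min
Wed: 9:11 AM–6:44 PM = 9 h 33 min; less 45 min break → 8 h 48 min
Thu: 10:05 AM–8:49 PM = 10 h 44 min; less 45 min break → 9 h 59 min
Fri: 10:04 AM–9:46 PM = 11 h 42 min; less 45 min break → 10 h 57 min
Sat: 8:40 AM–7:30 PM = 10 h 50 min; less 45 min break → 10 h 5 min
Total worked: 58 h 34 min = 3514 min.
Regular 44 h 0 min = 2640 min at €33.50/h; overtime 14 h 34 min = 874 min at €67.00/h.
Pay = (2640 × €33.50 + 874 × €67.00) ÷ 60 = €2449.97.

€2449.97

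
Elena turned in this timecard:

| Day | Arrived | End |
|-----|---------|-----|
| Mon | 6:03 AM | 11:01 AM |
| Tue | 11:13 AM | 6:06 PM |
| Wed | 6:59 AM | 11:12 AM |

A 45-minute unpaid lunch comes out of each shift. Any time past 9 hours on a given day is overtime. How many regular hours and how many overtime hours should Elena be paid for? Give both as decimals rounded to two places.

Regular 13.82 hours, overtime 0.00 hours

Mon: 6:03 AM–11:01 AM = 4 h 58 min; less 45 min break → 4 h 13 min
Tue: 11:13 AM–6:06 PM = 6 h 53 min; less 45 min break → 6 h 8 min
Wed: 6:59 AM–11:12 AM = 4 h 13 min; less 45 min break → 3 h 28 min
Mon reg 4 h 13 min / OT 0 h 0 min; Tue reg 6 h 8 min / OT 0 h 0 min; Wed reg 3 h 28 min / OT 0 h 0 min.
Totals: regular 13 h 49 min, overtime 0 h 0 min.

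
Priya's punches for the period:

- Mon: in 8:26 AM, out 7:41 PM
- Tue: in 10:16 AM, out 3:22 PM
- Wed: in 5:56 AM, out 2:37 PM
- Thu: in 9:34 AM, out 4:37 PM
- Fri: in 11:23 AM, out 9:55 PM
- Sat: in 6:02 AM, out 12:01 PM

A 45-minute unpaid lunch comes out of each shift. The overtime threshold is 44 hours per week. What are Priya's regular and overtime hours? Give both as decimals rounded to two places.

Regular 44.00 hours, overtime 0.10 hours

Mon: 8:26 AM–7:41 PM = 11 h 15 min; less 45 min break → 10 h 30 min
Tue: 10:16 AM–3:22 PM = 5 h 6 min; less 45 min break → 4 h 21 min
Wed: 5:56 AM–2:37 PM = 8 h 41 min; less 45 min break → 7 h 56 min
Thu: 9:34 AM–4:37 PM = 7 h 3 min; less 45 min break → 6 h 18 min
Fri: 11:23 AM–9:55 PM = 10 h 32 min; less 45 min break → 9 h 47 min
Sat: 6:02 AM–12:01 PM = 5 h 59 min; less 45 min break → 5 h 14 min
Total worked: 44 h 6 min = 44.10 h.
Threshold 44 h → overtime 0 h 6 min, regular 44 h 0 min.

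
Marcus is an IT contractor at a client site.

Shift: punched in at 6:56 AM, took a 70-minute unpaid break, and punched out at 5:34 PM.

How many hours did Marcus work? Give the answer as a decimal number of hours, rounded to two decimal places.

Shift: 6:56 AM–5:34 PM = 10 h 38 min; less 70 min break → 9 h 28 min

9.47 hours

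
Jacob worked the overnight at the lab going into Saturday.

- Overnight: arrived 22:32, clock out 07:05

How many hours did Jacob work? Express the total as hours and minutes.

8 h 33 min

Overnight: 22:32 → midnight = 1 h 28 min; midnight → 07:05 = 7 h 5 min; span 8 h 33 min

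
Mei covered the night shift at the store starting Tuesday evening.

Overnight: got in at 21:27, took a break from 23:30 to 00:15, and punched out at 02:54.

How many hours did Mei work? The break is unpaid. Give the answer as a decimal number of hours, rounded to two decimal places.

4.70 hours

Overnight: 21:27 → midnight = 2 h 33 min; midnight → 02:54 = 2 h 54 min; span 5 h 27 min; less 45 min break → 4 h 42 min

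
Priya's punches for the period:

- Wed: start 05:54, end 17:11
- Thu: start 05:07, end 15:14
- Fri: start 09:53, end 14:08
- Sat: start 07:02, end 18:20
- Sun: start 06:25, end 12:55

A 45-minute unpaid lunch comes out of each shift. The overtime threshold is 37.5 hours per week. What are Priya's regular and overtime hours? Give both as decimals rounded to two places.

Wed: 05:54–17:11 = 11 h 17 min; less 45 min break → 10 h 32 min
Thu: 05:07–15:14 = 10 h 7 min; less 45 min break → 9 h 22 min
Fri: 09:53–14:08 = 4 h 15 min; less 45 min break → 3 h 30 min
Sat: 07:02–18:20 = 11 h 18 min; less 45 min break → 10 h 33 min
Sun: 06:25–12:55 = 6 h 30 min; less 45 min break → 5 h 45 min
Total worked: 39 h 42 min = 39.70 h.
Threshold 37.5 h → overtime 2 h 12 min, regular 37 h 30 min.

Regular 37.50 hours, overtime 2.20 hours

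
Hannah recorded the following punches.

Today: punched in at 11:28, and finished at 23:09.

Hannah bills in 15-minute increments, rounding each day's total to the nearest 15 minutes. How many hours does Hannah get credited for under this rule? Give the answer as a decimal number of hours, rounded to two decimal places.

Today: 11:28–23:09 = 11 h 41 min → rounds to 11 h 45 min

11.75 hours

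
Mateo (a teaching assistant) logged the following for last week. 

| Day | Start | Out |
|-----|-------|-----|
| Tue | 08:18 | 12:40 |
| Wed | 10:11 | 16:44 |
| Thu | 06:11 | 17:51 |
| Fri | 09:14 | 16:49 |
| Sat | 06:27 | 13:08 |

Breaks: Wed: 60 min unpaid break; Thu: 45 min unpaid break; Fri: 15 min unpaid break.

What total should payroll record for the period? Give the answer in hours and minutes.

Tue: 08:18–12:40 = 4 h 22 min
Wed: 10:11–16:44 = 6 h 33 min; less 60 min break → 5 h 33 min
Thu: 06:11–17:51 = 11 h 40 min; less 45 min break → 10 h 55 min
Fri: 09:14–16:49 = 7 h 35 min; less 15 min break → 7 h 20 min
Sat: 06:27–13:08 = 6 h 41 min
Total: 4 h 22 min + 5 h 33 min + 10 h 55 min + 7 h 20 min + 6 h 41 min = 34 h 51 min.

34 h 51 min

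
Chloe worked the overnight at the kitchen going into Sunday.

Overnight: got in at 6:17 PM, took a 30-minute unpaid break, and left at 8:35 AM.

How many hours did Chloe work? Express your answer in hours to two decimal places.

Overnight: 6:17 PM → midnight = 5 h 43 min; midnight → 8:35 AM = 8 h 35 min; span 14 h 18 min; less 30 min break → 13 h 48 min

13.80 hours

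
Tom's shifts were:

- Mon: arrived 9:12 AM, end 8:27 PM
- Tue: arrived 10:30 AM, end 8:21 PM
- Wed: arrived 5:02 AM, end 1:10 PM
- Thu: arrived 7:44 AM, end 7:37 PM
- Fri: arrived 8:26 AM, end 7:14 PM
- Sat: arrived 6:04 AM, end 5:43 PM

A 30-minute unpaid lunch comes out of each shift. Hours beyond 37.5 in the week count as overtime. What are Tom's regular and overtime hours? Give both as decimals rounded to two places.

Regular 37.50 hours, overtime 23.07 hours

Mon: 9:12 AM–8:27 PM = 11 h 15 min; less 30 min break → 10 h 45 min
Tue: 10:30 AM–8:21 PM = 9 h 51 min; less 30 min break → 9 h 21 min
Wed: 5:02 AM–1:10 PM = 8 h 8 min; less 30 min break → 7 h 38 min
Thu: 7:44 AM–7:37 PM = 11 h 53 min; less 30 min break → 11 h 23 min
Fri: 8:26 AM–7:14 PM = 10 h 48 min; less 30 min break → 10 h 18 min
Sat: 6:04 AM–5:43 PM = 11 h 39 min; less 30 min break → 11 h 9 min
Total worked: 60 h 34 min = 60.57 h.
Threshold 37.5 h → overtime 23 h 4 min, regular 37 h 30 min.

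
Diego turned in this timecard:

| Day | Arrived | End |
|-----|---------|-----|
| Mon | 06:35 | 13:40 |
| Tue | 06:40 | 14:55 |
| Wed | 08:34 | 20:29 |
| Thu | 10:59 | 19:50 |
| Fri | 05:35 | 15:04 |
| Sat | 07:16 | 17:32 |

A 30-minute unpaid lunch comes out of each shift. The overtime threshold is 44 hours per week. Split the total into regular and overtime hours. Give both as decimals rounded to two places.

Regular 44.00 hours, overtime 8.85 hours

Mon: 06:35–13:40 = 7 h 5 min; less 30 min break → 6 h 35 min
Tue: 06:40–14:55 = 8 h 15 min; less 30 min break → 7 h 45 min
Wed: 08:34–20:29 = 11 h 55 min; less 30 min break → 11 h 25 min
Thu: 10:59–19:50 = 8 h 51 min; less 30 min break → 8 h 21 min
Fri: 05:35–15:04 = 9 h 29 min; less 30 min break → 8 h 59 min
Sat: 07:16–17:32 = 10 h 16 min; less 30 min break → 9 h 46 min
Total worked: 52 h 51 min = 52.85 h.
Threshold 44 h → overtime 8 h 51 min, regular 44 h 0 min.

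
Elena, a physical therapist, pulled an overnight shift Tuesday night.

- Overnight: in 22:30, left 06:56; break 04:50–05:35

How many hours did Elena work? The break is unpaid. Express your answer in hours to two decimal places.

7.68 hours

Overnight: 22:30 → midnight = 1 h 30 min; midnight → 06:56 = 6 h 56 min; span 8 h 26 min; less 45 min break → 7 h 41 min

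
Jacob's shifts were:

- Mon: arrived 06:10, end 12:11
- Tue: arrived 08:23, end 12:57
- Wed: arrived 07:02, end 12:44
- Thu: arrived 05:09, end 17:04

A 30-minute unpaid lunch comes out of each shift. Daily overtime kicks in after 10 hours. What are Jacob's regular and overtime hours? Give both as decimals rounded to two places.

Mon: 06:10–12:11 = 6 h 1 min; less 30 min break → 5 h 31 min
Tue: 08:23–12:57 = 4 h 34 min; less 30 min break → 4 h 4 min
Wed: 07:02–12:44 = 5 h 42 min; less 30 min break → 5 h 12 min
Thu: 05:09–17:04 = 11 h 55 min; less 30 min break → 11 h 25 min
Mon reg 5 h 31 min / OT 0 h 0 min; Tue reg 4 h 4 min / OT 0 h 0 min; Wed reg 5 h 12 min / OT 0 h 0 min; Thu reg 10 h 0 min / OT 1 h 25 min.
Totals: regular 24 h 47 min, overtime 1 h 25 min.

Regular 24.78 hours, overtime 1.42 hours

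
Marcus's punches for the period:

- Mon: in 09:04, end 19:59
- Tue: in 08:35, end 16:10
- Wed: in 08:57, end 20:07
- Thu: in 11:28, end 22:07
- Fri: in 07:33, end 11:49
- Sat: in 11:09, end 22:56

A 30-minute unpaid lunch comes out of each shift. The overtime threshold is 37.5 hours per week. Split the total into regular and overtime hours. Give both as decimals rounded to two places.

Mon: 09:04–19:59 = 10 h 55 min; less 30 min break → 10 h 25 min
Tue: 08:35–16:10 = 7 h 35 min; less 30 min break → 7 h 5 min
Wed: 08:57–20:07 = 11 h 10 min; less 30 min break → 10 h 40 min
Thu: 11:28–22:07 = 10 h 39 min; less 30 min break → 10 h 9 min
Fri: 07:33–11:49 = 4 h 16 min; less 30 min break → 3 h 46 min
Sat: 11:09–22:56 = 11 h 47 min; less 30 min break → 11 h 17 min
Total worked: 53 h 22 min = 53.37 h.
Threshold 37.5 h → overtime 15 h 52 min, regular 37 h 30 min.

Regular 37.50 hours, overtime 15.87 hours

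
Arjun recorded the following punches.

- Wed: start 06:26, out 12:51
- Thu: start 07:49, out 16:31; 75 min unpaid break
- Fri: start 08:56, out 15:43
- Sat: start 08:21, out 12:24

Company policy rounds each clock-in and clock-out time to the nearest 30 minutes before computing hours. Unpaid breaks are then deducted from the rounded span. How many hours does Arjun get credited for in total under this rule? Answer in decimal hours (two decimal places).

24.25 hours

Wed: in 06:26→06:30, out 12:51→13:00; 6 h 30 min
Thu: in 07:49→08:00, out 16:31→16:30; 8 h 30 min − 75 min = 7 h 15 min
Fri: in 08:56→09:00, out 15:43→15:30; 6 h 30 min
Sat: in 08:21→08:30, out 12:24→12:30; 4 h 0 min
Total credited: 24 h 15 min.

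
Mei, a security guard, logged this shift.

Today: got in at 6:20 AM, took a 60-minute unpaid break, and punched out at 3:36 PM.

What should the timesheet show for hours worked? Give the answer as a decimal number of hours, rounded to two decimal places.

8.27 hours

Today: 6:20 AM–3:36 PM = 9 h 16 min; less 60 min break → 8 h 16 min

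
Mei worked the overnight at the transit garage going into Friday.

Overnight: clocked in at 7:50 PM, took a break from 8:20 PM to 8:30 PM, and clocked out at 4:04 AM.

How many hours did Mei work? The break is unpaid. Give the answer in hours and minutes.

8 h 4 min

Overnight: 7:50 PM → midnight = 4 h 10 min; midnight → 4:04 AM = 4 h 4 min; span 8 h 14 min; less 10 min break → 8 h 4 min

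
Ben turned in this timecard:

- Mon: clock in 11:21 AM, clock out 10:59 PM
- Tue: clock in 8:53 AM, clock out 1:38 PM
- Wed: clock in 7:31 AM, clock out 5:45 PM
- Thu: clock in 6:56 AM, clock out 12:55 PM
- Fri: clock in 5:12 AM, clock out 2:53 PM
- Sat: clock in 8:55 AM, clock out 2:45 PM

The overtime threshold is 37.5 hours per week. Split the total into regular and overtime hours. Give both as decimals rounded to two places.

Regular 37.50 hours, overtime 10.62 hours

Mon: 11:21 AM–10:59 PM = 11 h 38 min
Tue: 8:53 AM–1:38 PM = 4 h 45 min
Wed: 7:31 AM–5:45 PM = 10 h 14 min
Thu: 6:56 AM–12:55 PM = 5 h 59 min
Fri: 5:12 AM–2:53 PM = 9 h 41 min
Sat: 8:55 AM–2:45 PM = 5 h 50 min
Total worked: 48 h 7 min = 48.12 h.
Threshold 37.5 h → overtime 10 h 37 min, regular 37 h 30 min.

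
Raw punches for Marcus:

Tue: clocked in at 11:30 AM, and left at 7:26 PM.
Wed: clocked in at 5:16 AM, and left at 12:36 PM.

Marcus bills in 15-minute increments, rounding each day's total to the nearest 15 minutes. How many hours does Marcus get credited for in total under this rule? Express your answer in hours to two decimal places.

15.25 hours

Tue: 11:30 AM–7:26 PM = 7 h 56 min → rounds to 8 h 0 min
Wed: 5:16 AM–12:36 PM = 7 h 20 min → rounds to 7 h 15 min
Total credited: 15 h 15 min.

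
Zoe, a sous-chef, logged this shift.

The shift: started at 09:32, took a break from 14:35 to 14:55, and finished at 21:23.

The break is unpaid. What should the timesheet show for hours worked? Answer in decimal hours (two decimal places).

The shift: 09:32–21:23 = 11 h 51 min; less 20 min break → 11 h 31 min

11.52 hours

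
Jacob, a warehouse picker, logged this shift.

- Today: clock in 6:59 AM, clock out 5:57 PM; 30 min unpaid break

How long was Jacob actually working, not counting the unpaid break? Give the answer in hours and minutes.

Today: 6:59 AM–5:57 PM = 10 h 58 min; less 30 min break → 10 h 28 min

10 h 28 min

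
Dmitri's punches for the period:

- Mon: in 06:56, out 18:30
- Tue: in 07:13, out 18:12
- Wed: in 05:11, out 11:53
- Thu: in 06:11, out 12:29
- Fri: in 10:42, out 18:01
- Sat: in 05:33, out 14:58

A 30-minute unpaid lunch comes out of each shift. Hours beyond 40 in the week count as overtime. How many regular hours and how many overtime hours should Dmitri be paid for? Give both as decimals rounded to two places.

Regular 40.00 hours, overtime 9.28 hours

Mon: 06:56–18:30 = 11 h 34 min; less 30 min break → 11 h 4 min
Tue: 07:13–18:12 = 10 h 59 min; less 30 min break → 10 h 29 min
Wed: 05:11–11:53 = 6 h 42 min; less 30 min break → 6 h 12 min
Thu: 06:11–12:29 = 6 h 18 min; less 30 min break → 5 h 48 min
Fri: 10:42–18:01 = 7 h 19 min; less 30 min break → 6 h 49 min
Sat: 05:33–14:58 = 9 h 25 min; less 30 min break → 8 h 55 min
Total worked: 49 h 17 min = 49.28 h.
Threshold 40 h → overtime 9 h 17 min, regular 40 h 0 min.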